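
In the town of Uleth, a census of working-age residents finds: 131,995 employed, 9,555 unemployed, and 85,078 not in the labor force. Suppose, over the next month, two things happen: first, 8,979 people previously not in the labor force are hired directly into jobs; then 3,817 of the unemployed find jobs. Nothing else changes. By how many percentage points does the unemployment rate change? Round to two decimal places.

Initially, labor force = 131,995 + 9,555 = 141,550, so u = 9,555/141,550 = 6.75%.
After the first change, employed and labor force both rise by 8,979; unemployed unchanged → E = 140,974, U = 9,555, labor force = 150,529.
After the second change, unemployed falls and employed rises by 3,817; labor force unchanged → E = 144,791, U = 5,738, labor force = 150,529.
New unemployment rate = 5,738 / 150,529 = 3.81%.
Change = 3.81% − 6.75% = −2.94 percentage points.

The unemployment rate changes by −2.94 percentage points.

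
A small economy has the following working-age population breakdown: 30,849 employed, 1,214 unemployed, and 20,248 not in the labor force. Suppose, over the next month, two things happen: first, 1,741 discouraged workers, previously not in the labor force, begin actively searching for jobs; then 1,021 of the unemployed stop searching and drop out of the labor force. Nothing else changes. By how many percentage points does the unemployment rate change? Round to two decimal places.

The unemployment rate changes by +2.11 percentage points.

Initially, labor force = 30,849 + 1,214 = 32,063, so u = 1,214/32,063 = 3.79%.
After the first change, unemployed and labor force both rise by 1,741 → E = 30,849, U = 2,955, labor force = 33,804.
After the second change, unemployed and labor force both fall by 1,021 → E = 30,849, U = 1,934, labor force = 32,783.
New unemployment rate = 1,934 / 32,783 = 5.90%.
Change = 5.90% − 3.79% = +2.11 percentage points.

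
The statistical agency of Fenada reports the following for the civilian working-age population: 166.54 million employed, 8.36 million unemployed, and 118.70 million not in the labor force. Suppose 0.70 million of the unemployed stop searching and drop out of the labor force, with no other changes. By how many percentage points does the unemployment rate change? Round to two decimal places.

Initially, labor force = 166.54 + 8.36 = 174.90 million, so u = 8.36/174.90 = 4.78%.
After the change, unemployed and labor force both fall by 0.70 → E = 166.54, U = 7.66, labor force = 174.20 million.
New unemployment rate = 7.66 / 174.20 = 4.40%.
Change = 4.40% − 4.78% = −0.38 percentage points.

The unemployment rate changes by −0.38 percentage points.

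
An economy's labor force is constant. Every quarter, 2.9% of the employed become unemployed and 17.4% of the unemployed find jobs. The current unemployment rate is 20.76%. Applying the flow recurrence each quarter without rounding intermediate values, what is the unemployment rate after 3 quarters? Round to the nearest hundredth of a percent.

Unemployment rate after three quarters ≈ 17.56%.

With a fixed labor force, u_{t+1} = u_t + s·(1−u_t) − f·u_t = u_t·(1−s−f) + s.
Here 1−s−f = 0.797 and s = 0.029.
u_1 = 0.207600 × 0.797 + 0.029 = 0.194457.
u_2 = 0.194457 × 0.797 + 0.029 = 0.183982.
u_3 = 0.183982 × 0.797 + 0.029 = 0.175634.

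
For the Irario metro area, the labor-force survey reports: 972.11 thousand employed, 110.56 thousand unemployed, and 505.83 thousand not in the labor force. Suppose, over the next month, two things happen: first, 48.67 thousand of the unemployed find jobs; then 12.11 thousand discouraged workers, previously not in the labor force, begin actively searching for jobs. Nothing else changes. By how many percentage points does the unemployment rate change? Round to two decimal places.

Initially, labor force = 972.11 + 110.56 = 1,082.67 thousand, so u = 110.56/1,082.67 = 10.21%.
After the first change, unemployed falls and employed rises by 48.67; labor force unchanged → E = 1,020.78, U = 61.89, labor force = 1,082.67 thousand.
After the second change, unemployed and labor force both rise by 12.11 → E = 1,020.78, U = 74.00, labor force = 1,094.78 thousand.
New unemployment rate = 74.00 / 1,094.78 = 6.76%.
Change = 6.76% − 10.21% = −3.45 percentage points.

The unemployment rate changes by −3.45 percentage points.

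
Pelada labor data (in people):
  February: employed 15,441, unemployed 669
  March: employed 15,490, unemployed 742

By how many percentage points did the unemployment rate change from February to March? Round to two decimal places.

February: labor force = 15,441 + 669 = 16,110; u = 669/16,110 = 4.15%.
March: labor force = 15,490 + 742 = 16,232; u = 742/16,232 = 4.57%.
Change = 4.57% − 4.15% = +0.42 pp.

The unemployment rate changed by +0.42 percentage points.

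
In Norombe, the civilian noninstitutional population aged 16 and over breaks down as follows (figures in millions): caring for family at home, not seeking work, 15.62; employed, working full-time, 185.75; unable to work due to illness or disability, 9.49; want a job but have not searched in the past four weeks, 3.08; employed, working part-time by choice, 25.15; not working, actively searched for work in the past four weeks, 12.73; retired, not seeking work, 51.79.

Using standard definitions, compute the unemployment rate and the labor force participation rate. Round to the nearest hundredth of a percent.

Employed = 185.75 + 25.15 = 210.90 million.
Unemployed = 12.73 million.
Labor force = 210.90 + 12.73 = 223.63 million.
Not in labor force = 15.62 + 9.49 + 3.08 + 51.79 = 79.98 million (those not working and not actively searching are outside the labor force — including those who want a job but have given up searching).
Civilian working-age population = 223.63 + 79.98 = 303.61 million.
Unemployment rate = 12.73 / 223.63 = 5.69%.
Labor force participation rate = 223.63 / 303.61 = 73.66%.

Unemployment rate ≈ 5.69%; labor force participation rate ≈ 73.66%.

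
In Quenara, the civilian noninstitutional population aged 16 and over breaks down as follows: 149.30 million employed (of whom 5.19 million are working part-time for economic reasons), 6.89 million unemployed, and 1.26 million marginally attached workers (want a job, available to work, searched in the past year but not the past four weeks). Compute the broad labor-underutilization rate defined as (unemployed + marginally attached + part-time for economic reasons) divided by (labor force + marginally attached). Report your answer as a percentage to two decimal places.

Broad underutilization rate ≈ 8.47%.

Labor force = 149.30 + 6.89 = 156.19 million.
Numerator = 6.89 + 1.26 + 5.19 = 13.34 million.
Denominator = 156.19 + 1.26 = 157.45 million.
Broad rate = 13.34 / 157.45 = 8.47%.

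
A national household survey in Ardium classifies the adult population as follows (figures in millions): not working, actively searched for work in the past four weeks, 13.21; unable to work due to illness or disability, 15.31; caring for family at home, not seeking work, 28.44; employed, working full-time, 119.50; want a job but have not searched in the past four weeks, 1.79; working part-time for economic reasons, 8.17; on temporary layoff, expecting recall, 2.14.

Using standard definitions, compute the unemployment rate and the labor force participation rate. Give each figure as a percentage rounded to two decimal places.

Unemployment rate ≈ 10.73%; labor force participation rate ≈ 75.85%.

Employed = 119.50 + 8.17 = 127.67 million (anyone who worked, including part-time for economic reasons, counts as employed).
Unemployed = 13.21 + 2.14 = 15.35 million (jobless and actively searching, or on temporary layoff).
Labor force = 127.67 + 15.35 = 143.02 million.
Not in labor force = 15.31 + 28.44 + 1.79 = 45.54 million (those not working and not actively searching are outside the labor force — including those who want a job but have given up searching).
Civilian working-age population = 143.02 + 45.54 = 188.56 million.
Unemployment rate = 15.35 / 143.02 = 10.73%.
Labor force participation rate = 143.02 / 188.56 = 75.85%.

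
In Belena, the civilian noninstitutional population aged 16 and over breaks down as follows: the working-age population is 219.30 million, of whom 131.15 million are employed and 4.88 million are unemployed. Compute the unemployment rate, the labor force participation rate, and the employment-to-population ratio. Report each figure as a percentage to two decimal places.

Labor force = employed + unemployed = 131.15 + 4.88 = 136.03 million.
Unemployment rate = 4.88 / 136.03 = 3.59%.
Labor force participation rate = 136.03 / 219.30 = 62.03%.
Employment-population ratio = 131.15 / 219.30 = 59.80%.

Unemployment rate ≈ 3.59%; labor force participation rate ≈ 62.03%; employment-population ratio ≈ 59.80%.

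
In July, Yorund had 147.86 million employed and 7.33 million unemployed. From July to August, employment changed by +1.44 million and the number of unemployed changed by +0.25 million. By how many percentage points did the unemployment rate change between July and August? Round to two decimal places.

July: labor force = 147.86 + 7.33 = 155.19; u = 7.33/155.19 = 4.72%.
August: labor force = 149.30 + 7.58 = 156.88; u = 7.58/156.88 = 4.83%.
Change = 4.83% − 4.72% = +0.11 pp.

The unemployment rate changed by +0.11 percentage points.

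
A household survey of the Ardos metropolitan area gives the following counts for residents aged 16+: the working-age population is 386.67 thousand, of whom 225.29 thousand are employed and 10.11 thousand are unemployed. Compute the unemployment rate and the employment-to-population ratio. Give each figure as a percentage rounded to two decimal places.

Unemployment rate ≈ 4.29%; employment-population ratio ≈ 58.26%.

Labor force = employed + unemployed = 225.29 + 10.11 = 235.40 thousand.
Unemployment rate = 10.11 / 235.40 = 4.29%.
Employment-population ratio = 225.29 / 386.67 = 58.26%.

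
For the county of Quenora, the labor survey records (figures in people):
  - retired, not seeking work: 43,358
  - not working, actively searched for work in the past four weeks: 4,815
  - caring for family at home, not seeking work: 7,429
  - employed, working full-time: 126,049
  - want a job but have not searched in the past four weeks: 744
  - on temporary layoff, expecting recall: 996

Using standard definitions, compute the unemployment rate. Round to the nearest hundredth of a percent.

Unemployment rate ≈ 4.41%.

Employed = 126,049.
Unemployed = 4,815 + 996 = 5,811 (jobless and actively searching, or on temporary layoff).
Labor force = 126,049 + 5,811 = 131,860.
Unemployment rate = 5,811 / 131,860 = 4.41%.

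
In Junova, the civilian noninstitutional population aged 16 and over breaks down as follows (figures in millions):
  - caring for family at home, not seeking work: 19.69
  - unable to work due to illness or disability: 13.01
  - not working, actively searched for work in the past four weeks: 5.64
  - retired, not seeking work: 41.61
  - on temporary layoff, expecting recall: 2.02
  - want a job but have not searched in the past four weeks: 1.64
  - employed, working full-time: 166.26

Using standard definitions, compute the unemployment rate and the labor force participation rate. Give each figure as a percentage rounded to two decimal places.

Unemployment rate ≈ 4.40%; labor force participation rate ≈ 69.60%.

Employed = 166.26 million.
Unemployed = 5.64 + 2.02 = 7.66 million (jobless and actively searching, or on temporary layoff).
Labor force = 166.26 + 7.66 = 173.92 million.
Not in labor force = 19.69 + 13.01 + 41.61 + 1.64 = 75.95 million (those not working and not actively searching are outside the labor force — including those who want a job but have given up searching).
Civilian working-age population = 173.92 + 75.95 = 249.87 million.
Unemployment rate = 7.66 / 173.92 = 4.40%.
Labor force participation rate = 173.92 / 249.87 = 69.60%.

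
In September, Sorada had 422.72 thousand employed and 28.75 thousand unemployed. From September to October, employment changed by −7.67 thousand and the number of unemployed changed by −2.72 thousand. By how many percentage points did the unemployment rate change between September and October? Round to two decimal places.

The unemployment rate changed by −0.47 percentage points.

September: labor force = 422.72 + 28.75 = 451.47; u = 28.75/451.47 = 6.37%.
October: labor force = 415.05 + 26.03 = 441.08; u = 26.03/441.08 = 5.90%.
Change = 5.90% − 6.37% = −0.47 pp.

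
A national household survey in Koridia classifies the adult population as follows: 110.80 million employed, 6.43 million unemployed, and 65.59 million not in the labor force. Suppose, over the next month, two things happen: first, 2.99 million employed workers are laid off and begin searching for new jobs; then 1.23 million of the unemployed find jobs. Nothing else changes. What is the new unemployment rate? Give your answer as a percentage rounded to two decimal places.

Initially, labor force = 110.80 + 6.43 = 117.23 million, so u = 6.43/117.23 = 5.48%.
After the first change, employed falls and unemployed rises by 2.99; labor force unchanged → E = 107.81, U = 9.42, labor force = 117.23 million.
After the second change, unemployed falls and employed rises by 1.23; labor force unchanged → E = 109.04, U = 8.19, labor force = 117.23 million.
New unemployment rate = 8.19 / 117.23 = 6.99%.

New unemployment rate ≈ 6.99%.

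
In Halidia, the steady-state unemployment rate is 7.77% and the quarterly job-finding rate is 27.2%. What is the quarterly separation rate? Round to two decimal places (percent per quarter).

Separation rate ≈ 2.29% per quarter.

From u* = s/(s+f): s = u·f/(1−u).
s = 0.0777 × 27.2 / (1 − 0.0777) = 2.1134 / 0.9223 ≈ 2.29% per quarter.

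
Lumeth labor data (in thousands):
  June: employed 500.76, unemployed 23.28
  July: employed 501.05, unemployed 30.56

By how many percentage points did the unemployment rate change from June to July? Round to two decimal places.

June: labor force = 500.76 + 23.28 = 524.04; u = 23.28/524.04 = 4.44%.
July: labor force = 501.05 + 30.56 = 531.61; u = 30.56/531.61 = 5.75%.
Change = 5.75% − 4.44% = +1.31 pp.

The unemployment rate changed by +1.31 percentage points.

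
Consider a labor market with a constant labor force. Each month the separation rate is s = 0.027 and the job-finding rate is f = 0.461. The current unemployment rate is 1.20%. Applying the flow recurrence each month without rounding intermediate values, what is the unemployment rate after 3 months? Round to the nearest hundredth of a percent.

With a fixed labor force, u_{t+1} = u_t + s·(1−u_t) − f·u_t = u_t·(1−s−f) + s.
Here 1−s−f = 0.512 and s = 0.027.
u_1 = 0.012000 × 0.512 + 0.027 = 0.033144.
u_2 = 0.033144 × 0.512 + 0.027 = 0.043970.
u_3 = 0.043970 × 0.512 + 0.027 = 0.049513.

Unemployment rate after three months ≈ 4.95%.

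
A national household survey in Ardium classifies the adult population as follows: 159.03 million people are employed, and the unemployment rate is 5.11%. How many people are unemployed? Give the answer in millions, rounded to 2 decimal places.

About 8.56 million are unemployed.

Let U be the number unemployed. The labor force is E + U, and U/(E+U) = 0.0511.
So U = 0.0511 × 159.03 / (1 − 0.0511) = 8.1264 / 0.9489 ≈ 8.56 million.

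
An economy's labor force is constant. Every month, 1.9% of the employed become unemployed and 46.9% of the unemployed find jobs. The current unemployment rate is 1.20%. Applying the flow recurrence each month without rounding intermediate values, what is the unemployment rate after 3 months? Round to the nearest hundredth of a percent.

With a fixed labor force, u_{t+1} = u_t + s·(1−u_t) − f·u_t = u_t·(1−s−f) + s.
Here 1−s−f = 0.512 and s = 0.019.
u_1 = 0.012000 × 0.512 + 0.019 = 0.025144.
u_2 = 0.025144 × 0.512 + 0.019 = 0.031874.
u_3 = 0.031874 × 0.512 + 0.019 = 0.035319.

Unemployment rate after three months ≈ 3.53%.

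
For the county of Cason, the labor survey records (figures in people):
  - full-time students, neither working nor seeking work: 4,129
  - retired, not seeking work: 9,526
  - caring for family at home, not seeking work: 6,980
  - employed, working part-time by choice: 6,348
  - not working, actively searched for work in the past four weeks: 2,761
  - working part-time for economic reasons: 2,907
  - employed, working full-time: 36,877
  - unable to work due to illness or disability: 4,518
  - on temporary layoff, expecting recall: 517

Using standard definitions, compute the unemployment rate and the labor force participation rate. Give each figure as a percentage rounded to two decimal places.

Employed = 6,348 + 2,907 + 36,877 = 46,132 (anyone who worked, including part-time for economic reasons, counts as employed).
Unemployed = 2,761 + 517 = 3,278 (jobless and actively searching, or on temporary layoff).
Labor force = 46,132 + 3,278 = 49,410.
Not in labor force = 4,129 + 9,526 + 6,980 + 4,518 = 25,153 (those not working and not actively searching are outside the labor force).
Civilian working-age population = 49,410 + 25,153 = 74,563.
Unemployment rate = 3,278 / 49,410 = 6.63%.
Labor force participation rate = 49,410 / 74,563 = 66.27%.

Unemployment rate ≈ 6.63%; labor force participation rate ≈ 66.27%.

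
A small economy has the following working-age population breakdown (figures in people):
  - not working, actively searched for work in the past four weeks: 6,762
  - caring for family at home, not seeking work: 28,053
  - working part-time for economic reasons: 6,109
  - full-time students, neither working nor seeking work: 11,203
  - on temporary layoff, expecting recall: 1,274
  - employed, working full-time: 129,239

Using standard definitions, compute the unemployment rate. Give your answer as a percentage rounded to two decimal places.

Employed = 6,109 + 129,239 = 135,348 (anyone who worked, including part-time for economic reasons, counts as employed).
Unemployed = 6,762 + 1,274 = 8,036 (jobless and actively searching, or on temporary layoff).
Labor force = 135,348 + 8,036 = 143,384.
Unemployment rate = 8,036 / 143,384 = 5.60%.

Unemployment rate ≈ 5.60%.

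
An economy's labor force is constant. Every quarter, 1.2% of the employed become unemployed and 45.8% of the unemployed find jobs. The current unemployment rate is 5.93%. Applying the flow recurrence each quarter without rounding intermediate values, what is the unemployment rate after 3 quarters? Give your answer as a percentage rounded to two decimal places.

Unemployment rate after three quarters ≈ 3.06%.

With a fixed labor force, u_{t+1} = u_t + s·(1−u_t) − f·u_t = u_t·(1−s−f) + s.
Here 1−s−f = 0.530 and s = 0.012.
u_1 = 0.059300 × 0.530 + 0.012 = 0.043429.
u_2 = 0.043429 × 0.530 + 0.012 = 0.035017.
u_3 = 0.035017 × 0.530 + 0.012 = 0.030559.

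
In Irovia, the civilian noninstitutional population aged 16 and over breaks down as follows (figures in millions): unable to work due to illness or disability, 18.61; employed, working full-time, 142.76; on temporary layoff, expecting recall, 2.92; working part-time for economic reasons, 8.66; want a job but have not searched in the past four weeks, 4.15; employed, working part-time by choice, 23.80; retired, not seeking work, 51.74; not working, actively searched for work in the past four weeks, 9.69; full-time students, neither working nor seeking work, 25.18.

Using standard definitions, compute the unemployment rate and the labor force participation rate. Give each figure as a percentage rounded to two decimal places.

Unemployment rate ≈ 6.71%; labor force participation rate ≈ 65.33%.

Employed = 142.76 + 8.66 + 23.80 = 175.22 million (anyone who worked, including part-time for economic reasons, counts as employed).
Unemployed = 2.92 + 9.69 = 12.61 million (jobless and actively searching, or on temporary layoff).
Labor force = 175.22 + 12.61 = 187.83 million.
Not in labor force = 18.61 + 4.15 + 51.74 + 25.18 = 99.68 million (those not working and not actively searching are outside the labor force — including those who want a job but have given up searching).
Civilian working-age population = 187.83 + 99.68 = 287.51 million.
Unemployment rate = 12.61 / 187.83 = 6.71%.
Labor force participation rate = 187.83 / 287.51 = 65.33%.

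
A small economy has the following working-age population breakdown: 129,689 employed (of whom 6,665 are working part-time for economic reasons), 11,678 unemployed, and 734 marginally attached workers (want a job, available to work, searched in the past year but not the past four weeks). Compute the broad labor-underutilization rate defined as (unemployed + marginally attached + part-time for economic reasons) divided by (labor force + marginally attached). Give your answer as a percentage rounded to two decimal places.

Labor force = 129,689 + 11,678 = 141,367.
Numerator = 11,678 + 734 + 6,665 = 19,077.
Denominator = 141,367 + 734 = 142,101.
Broad rate = 19,077 / 142,101 = 13.42%.

Broad underutilization rate ≈ 13.42%.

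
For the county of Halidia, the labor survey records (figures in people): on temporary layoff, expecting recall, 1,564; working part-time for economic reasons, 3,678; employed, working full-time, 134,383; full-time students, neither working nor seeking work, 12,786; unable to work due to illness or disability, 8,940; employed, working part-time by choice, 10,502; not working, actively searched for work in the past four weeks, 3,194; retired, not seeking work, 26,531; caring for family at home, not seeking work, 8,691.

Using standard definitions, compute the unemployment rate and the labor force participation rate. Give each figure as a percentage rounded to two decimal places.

Employed = 3,678 + 134,383 + 10,502 = 148,563 (anyone who worked, including part-time for economic reasons, counts as employed).
Unemployed = 1,564 + 3,194 = 4,758 (jobless and actively searching, or on temporary layoff).
Labor force = 148,563 + 4,758 = 153,321.
Not in labor force = 12,786 + 8,940 + 26,531 + 8,691 = 56,948 (those not working and not actively searching are outside the labor force).
Civilian working-age population = 153,321 + 56,948 = 210,269.
Unemployment rate = 4,758 / 153,321 = 3.10%.
Labor force participation rate = 153,321 / 210,269 = 72.92%.

Unemployment rate ≈ 3.10%; labor force participation rate ≈ 72.92%.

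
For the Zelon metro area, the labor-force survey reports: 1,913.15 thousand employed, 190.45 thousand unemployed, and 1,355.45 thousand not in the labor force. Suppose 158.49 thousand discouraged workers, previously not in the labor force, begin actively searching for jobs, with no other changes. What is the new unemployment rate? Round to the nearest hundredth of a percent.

Initially, labor force = 1,913.15 + 190.45 = 2,103.60 thousand, so u = 190.45/2,103.60 = 9.05%.
After the change, unemployed and labor force both rise by 158.49 → E = 1,913.15, U = 348.94, labor force = 2,262.09 thousand.
New unemployment rate = 348.94 / 2,262.09 = 15.43%.

New unemployment rate ≈ 15.43%.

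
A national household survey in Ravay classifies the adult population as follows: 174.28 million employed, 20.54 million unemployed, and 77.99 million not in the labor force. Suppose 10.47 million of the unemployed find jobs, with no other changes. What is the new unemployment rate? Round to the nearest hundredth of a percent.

Initially, labor force = 174.28 + 20.54 = 194.82 million, so u = 20.54/194.82 = 10.54%.
After the change, unemployed falls and employed rises by 10.47; labor force unchanged → E = 184.75, U = 10.07, labor force = 194.82 million.
New unemployment rate = 10.07 / 194.82 = 5.17%.

New unemployment rate ≈ 5.17%.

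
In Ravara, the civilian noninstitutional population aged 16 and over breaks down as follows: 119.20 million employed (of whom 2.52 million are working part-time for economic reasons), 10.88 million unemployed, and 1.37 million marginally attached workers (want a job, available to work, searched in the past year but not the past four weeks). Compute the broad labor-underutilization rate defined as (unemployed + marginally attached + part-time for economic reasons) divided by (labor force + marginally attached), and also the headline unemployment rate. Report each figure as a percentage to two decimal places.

Labor force = 119.20 + 10.88 = 130.08 million.
Numerator = 10.88 + 1.37 + 2.52 = 14.77 million.
Denominator = 130.08 + 1.37 = 131.45 million.
Broad rate = 14.77 / 131.45 = 11.24%.
Headline unemployment rate = 10.88 / 130.08 = 8.36%.

Broad underutilization rate ≈ 11.24%; headline unemployment rate ≈ 8.36%.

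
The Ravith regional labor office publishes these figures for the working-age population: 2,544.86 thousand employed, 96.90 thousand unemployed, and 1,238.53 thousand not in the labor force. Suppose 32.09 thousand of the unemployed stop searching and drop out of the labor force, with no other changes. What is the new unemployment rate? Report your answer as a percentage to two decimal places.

Initially, labor force = 2,544.86 + 96.90 = 2,641.76 thousand, so u = 96.90/2,641.76 = 3.67%.
After the change, unemployed and labor force both fall by 32.09 → E = 2,544.86, U = 64.81, labor force = 2,609.67 thousand.
New unemployment rate = 64.81 / 2,609.67 = 2.48%.

New unemployment rate ≈ 2.48%.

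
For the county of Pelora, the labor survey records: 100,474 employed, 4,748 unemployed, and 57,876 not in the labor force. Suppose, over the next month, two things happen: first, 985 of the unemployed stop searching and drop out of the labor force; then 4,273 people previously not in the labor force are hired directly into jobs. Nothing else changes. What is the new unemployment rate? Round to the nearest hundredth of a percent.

Initially, labor force = 100,474 + 4,748 = 105,222, so u = 4,748/105,222 = 4.51%.
After the first change, unemployed and labor force both fall by 985 → E = 100,474, U = 3,763, labor force = 104,237.
After the second change, employed and labor force both rise by 4,273; unemployed unchanged → E = 104,747, U = 3,763, labor force = 108,510.
New unemployment rate = 3,763 / 108,510 = 3.47%.

New unemployment rate ≈ 3.47%.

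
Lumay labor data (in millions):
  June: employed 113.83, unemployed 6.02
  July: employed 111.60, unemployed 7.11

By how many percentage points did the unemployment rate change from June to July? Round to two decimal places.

The unemployment rate changed by +0.97 percentage points.

June: labor force = 113.83 + 6.02 = 119.85; u = 6.02/119.85 = 5.02%.
July: labor force = 111.60 + 7.11 = 118.71; u = 7.11/118.71 = 5.99%.
Change = 5.99% − 5.02% = +0.97 pp.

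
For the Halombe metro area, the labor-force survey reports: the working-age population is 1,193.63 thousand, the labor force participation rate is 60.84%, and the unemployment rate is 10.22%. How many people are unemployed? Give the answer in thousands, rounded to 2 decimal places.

Labor force = 0.6084 × 1,193.63 = 726.20 thousand.
Unemployed = 0.1022 × 726.20 ≈ 74.22 thousand.

About 74.22 thousand are unemployed.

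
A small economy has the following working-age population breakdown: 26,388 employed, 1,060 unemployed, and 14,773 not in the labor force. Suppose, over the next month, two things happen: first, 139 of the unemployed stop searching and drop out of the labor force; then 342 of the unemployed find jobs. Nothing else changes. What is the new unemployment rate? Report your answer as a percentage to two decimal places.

Initially, labor force = 26,388 + 1,060 = 27,448, so u = 1,060/27,448 = 3.86%.
After the first change, unemployed and labor force both fall by 139 → E = 26,388, U = 921, labor force = 27,309.
After the second change, unemployed falls and employed rises by 342; labor force unchanged → E = 26,730, U = 579, labor force = 27,309.
New unemployment rate = 579 / 27,309 = 2.12%.

New unemployment rate ≈ 2.12%.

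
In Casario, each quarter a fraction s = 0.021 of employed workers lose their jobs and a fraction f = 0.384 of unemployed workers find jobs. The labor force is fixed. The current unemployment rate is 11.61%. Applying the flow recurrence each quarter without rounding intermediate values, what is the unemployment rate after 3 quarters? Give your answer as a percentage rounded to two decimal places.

With a fixed labor force, u_{t+1} = u_t + s·(1−u_t) − f·u_t = u_t·(1−s−f) + s.
Here 1−s−f = 0.595 and s = 0.021.
u_1 = 0.116100 × 0.595 + 0.021 = 0.090079.
u_2 = 0.090079 × 0.595 + 0.021 = 0.074597.
u_3 = 0.074597 × 0.595 + 0.021 = 0.065385.

Unemployment rate after three quarters ≈ 6.54%.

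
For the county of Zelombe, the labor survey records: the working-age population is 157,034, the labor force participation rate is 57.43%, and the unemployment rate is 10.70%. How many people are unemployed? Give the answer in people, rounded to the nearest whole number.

Labor force = 0.5743 × 157,034 = 90,185.
Unemployed = 0.1070 × 90,185 ≈ 9,650.

About 9,650 are unemployed.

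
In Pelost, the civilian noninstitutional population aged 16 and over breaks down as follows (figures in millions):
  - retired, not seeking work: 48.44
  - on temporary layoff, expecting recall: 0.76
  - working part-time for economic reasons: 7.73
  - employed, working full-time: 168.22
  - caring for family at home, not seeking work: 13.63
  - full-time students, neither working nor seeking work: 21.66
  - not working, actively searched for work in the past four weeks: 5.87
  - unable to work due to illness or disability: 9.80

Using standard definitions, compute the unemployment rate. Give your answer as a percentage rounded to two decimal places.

Employed = 7.73 + 168.22 = 175.95 million (anyone who worked, including part-time for economic reasons, counts as employed).
Unemployed = 0.76 + 5.87 = 6.63 million (jobless and actively searching, or on temporary layoff).
Labor force = 175.95 + 6.63 = 182.58 million.
Unemployment rate = 6.63 / 182.58 = 3.63%.

Unemployment rate ≈ 3.63%.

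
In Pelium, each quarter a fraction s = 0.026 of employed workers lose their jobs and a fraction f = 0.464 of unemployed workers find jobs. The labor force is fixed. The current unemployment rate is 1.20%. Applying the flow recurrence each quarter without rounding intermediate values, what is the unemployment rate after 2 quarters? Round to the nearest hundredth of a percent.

With a fixed labor force, u_{t+1} = u_t + s·(1−u_t) − f·u_t = u_t·(1−s−f) + s.
Here 1−s−f = 0.510 and s = 0.026.
u_1 = 0.012000 × 0.510 + 0.026 = 0.032120.
u_2 = 0.032120 × 0.510 + 0.026 = 0.042381.

Unemployment rate after two quarters ≈ 4.24%.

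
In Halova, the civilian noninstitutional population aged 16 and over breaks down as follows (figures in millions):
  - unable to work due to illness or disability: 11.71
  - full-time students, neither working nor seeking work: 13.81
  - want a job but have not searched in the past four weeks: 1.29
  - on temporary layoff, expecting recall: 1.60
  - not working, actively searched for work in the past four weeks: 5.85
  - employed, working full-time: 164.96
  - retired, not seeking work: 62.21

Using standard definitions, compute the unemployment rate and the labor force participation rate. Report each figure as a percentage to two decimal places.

Employed = 164.96 million.
Unemployed = 1.60 + 5.85 = 7.45 million (jobless and actively searching, or on temporary layoff).
Labor force = 164.96 + 7.45 = 172.41 million.
Not in labor force = 11.71 + 13.81 + 1.29 + 62.21 = 89.02 million (those not working and not actively searching are outside the labor force — including those who want a job but have given up searching).
Civilian working-age population = 172.41 + 89.02 = 261.43 million.
Unemployment rate = 7.45 / 172.41 = 4.32%.
Labor force participation rate = 172.41 / 261.43 = 65.95%.

Unemployment rate ≈ 4.32%; labor force participation rate ≈ 65.95%.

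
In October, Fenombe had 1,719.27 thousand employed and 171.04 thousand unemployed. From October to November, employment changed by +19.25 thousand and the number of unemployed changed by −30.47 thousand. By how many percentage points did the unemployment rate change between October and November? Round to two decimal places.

The unemployment rate changed by −1.57 percentage points.

October: labor force = 1,719.27 + 171.04 = 1,890.31; u = 171.04/1,890.31 = 9.05%.
November: labor force = 1,738.52 + 140.57 = 1,879.09; u = 140.57/1,879.09 = 7.48%.
Change = 7.48% − 9.05% = −1.57 pp.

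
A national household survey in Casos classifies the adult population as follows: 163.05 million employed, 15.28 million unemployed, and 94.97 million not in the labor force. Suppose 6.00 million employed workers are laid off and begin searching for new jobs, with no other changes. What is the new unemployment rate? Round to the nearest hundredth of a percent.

New unemployment rate ≈ 11.93%.

Initially, labor force = 163.05 + 15.28 = 178.33 million, so u = 15.28/178.33 = 8.57%.
After the change, employed falls and unemployed rises by 6.00; labor force unchanged → E = 157.05, U = 21.28, labor force = 178.33 million.
New unemployment rate = 21.28 / 178.33 = 11.93%.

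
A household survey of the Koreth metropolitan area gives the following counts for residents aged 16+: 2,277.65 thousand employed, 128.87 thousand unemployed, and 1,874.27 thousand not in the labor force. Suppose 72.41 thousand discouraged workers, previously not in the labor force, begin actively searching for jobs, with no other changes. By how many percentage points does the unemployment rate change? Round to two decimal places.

Initially, labor force = 2,277.65 + 128.87 = 2,406.52 thousand, so u = 128.87/2,406.52 = 5.36%.
After the change, unemployed and labor force both rise by 72.41 → E = 2,277.65, U = 201.28, labor force = 2,478.93 thousand.
New unemployment rate = 201.28 / 2,478.93 = 8.12%.
Change = 8.12% − 5.36% = +2.76 percentage points.

The unemployment rate changes by +2.76 percentage points.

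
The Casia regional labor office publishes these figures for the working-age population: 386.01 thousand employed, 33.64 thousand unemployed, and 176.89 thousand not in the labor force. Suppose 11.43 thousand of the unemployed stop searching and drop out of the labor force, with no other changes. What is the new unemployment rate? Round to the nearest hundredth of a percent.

New unemployment rate ≈ 5.44%.

Initially, labor force = 386.01 + 33.64 = 419.65 thousand, so u = 33.64/419.65 = 8.02%.
After the change, unemployed and labor force both fall by 11.43 → E = 386.01, U = 22.21, labor force = 408.22 thousand.
New unemployment rate = 22.21 / 408.22 = 5.44%.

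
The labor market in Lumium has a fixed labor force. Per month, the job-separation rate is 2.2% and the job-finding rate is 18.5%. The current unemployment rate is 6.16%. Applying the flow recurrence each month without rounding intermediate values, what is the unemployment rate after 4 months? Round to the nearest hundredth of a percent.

Unemployment rate after four months ≈ 8.86%.

With a fixed labor force, u_{t+1} = u_t + s·(1−u_t) − f·u_t = u_t·(1−s−f) + s.
Here 1−s−f = 0.793 and s = 0.022.
u_1 = 0.061600 × 0.793 + 0.022 = 0.070849.
u_2 = 0.070849 × 0.793 + 0.022 = 0.078183.
u_3 = 0.078183 × 0.793 + 0.022 = 0.083999.
u_4 = 0.083999 × 0.793 + 0.022 = 0.088611.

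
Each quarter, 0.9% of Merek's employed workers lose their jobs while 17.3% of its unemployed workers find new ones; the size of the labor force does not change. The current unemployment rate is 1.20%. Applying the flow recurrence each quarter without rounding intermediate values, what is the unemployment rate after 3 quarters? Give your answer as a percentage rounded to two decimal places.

Unemployment rate after three quarters ≈ 2.90%.

With a fixed labor force, u_{t+1} = u_t + s·(1−u_t) − f·u_t = u_t·(1−s−f) + s.
Here 1−s−f = 0.818 and s = 0.009.
u_1 = 0.012000 × 0.818 + 0.009 = 0.018816.
u_2 = 0.018816 × 0.818 + 0.009 = 0.024391.
u_3 = 0.024391 × 0.818 + 0.009 = 0.028952.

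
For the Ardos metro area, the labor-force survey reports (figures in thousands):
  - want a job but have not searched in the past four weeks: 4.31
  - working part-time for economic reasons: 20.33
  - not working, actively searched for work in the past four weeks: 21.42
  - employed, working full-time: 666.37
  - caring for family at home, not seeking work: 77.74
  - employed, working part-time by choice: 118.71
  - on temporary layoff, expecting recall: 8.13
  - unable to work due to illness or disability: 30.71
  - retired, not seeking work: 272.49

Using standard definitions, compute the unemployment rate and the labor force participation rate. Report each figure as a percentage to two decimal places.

Employed = 20.33 + 666.37 + 118.71 = 805.41 thousand (anyone who worked, including part-time for economic reasons, counts as employed).
Unemployed = 21.42 + 8.13 = 29.55 thousand (jobless and actively searching, or on temporary layoff).
Labor force = 805.41 + 29.55 = 834.96 thousand.
Not in labor force = 4.31 + 77.74 + 30.71 + 272.49 = 385.25 thousand (those not working and not actively searching are outside the labor force — including those who want a job but have given up searching).
Civilian working-age population = 834.96 + 385.25 = 1,220.21 thousand.
Unemployment rate = 29.55 / 834.96 = 3.54%.
Labor force participation rate = 834.96 / 1,220.21 = 68.43%.

Unemployment rate ≈ 3.54%; labor force participation rate ≈ 68.43%.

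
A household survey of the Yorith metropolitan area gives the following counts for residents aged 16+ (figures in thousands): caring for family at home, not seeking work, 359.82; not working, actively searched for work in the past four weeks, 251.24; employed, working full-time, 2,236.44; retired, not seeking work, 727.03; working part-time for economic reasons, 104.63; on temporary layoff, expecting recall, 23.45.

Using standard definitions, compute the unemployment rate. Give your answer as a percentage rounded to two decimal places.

Employed = 2,236.44 + 104.63 = 2,341.07 thousand (anyone who worked, including part-time for economic reasons, counts as employed).
Unemployed = 251.24 + 23.45 = 274.69 thousand (jobless and actively searching, or on temporary layoff).
Labor force = 2,341.07 + 274.69 = 2,615.76 thousand.
Unemployment rate = 274.69 / 2,615.76 = 10.50%.

Unemployment rate ≈ 10.50%.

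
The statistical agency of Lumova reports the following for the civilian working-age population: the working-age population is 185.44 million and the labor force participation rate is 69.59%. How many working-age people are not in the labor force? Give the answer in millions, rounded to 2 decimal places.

About 56.39 million are not in the labor force.

Share not in the labor force = 1 − 0.6959 = 0.3041.
Not in labor force = 0.3041 × 185.44 ≈ 56.39 million.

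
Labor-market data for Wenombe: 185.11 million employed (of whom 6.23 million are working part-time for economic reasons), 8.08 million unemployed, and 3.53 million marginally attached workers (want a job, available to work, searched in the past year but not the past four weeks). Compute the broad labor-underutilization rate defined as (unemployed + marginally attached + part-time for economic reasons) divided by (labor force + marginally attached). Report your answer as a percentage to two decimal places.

Labor force = 185.11 + 8.08 = 193.19 million.
Numerator = 8.08 + 3.53 + 6.23 = 17.84 million.
Denominator = 193.19 + 3.53 = 196.72 million.
Broad rate = 17.84 / 196.72 = 9.07%.

Broad underutilization rate ≈ 9.07%.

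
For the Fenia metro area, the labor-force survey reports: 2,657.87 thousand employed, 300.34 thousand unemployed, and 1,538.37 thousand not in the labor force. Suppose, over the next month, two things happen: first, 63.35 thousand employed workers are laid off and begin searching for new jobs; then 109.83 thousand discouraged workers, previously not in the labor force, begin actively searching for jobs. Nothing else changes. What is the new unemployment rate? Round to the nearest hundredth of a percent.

Initially, labor force = 2,657.87 + 300.34 = 2,958.21 thousand, so u = 300.34/2,958.21 = 10.15%.
After the first change, employed falls and unemployed rises by 63.35; labor force unchanged → E = 2,594.52, U = 363.69, labor force = 2,958.21 thousand.
After the second change, unemployed and labor force both rise by 109.83 → E = 2,594.52, U = 473.52, labor force = 3,068.04 thousand.
New unemployment rate = 473.52 / 3,068.04 = 15.43%.

New unemployment rate ≈ 15.43%.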